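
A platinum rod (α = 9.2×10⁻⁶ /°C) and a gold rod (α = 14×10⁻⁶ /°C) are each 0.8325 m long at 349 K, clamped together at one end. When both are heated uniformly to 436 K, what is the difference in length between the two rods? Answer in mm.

0.348 mm

ΔT = 87 K
platinum: ΔL = 9.2×10⁻⁶ × 0.8325 m × 87 = 6.6633×10⁻⁴ m = 0.66633 mm
gold: ΔL = 14×10⁻⁶ × 0.8325 m × 87 = 1.0140×10⁻³ m = 1.0140 mm
difference = 1.0140 − 0.66633 = 0.34767 mm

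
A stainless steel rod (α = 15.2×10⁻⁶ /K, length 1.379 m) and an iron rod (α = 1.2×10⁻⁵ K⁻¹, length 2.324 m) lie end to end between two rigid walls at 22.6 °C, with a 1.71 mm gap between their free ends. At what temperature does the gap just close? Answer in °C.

T = 57.6 °C

Gap closes when ΔL₁ + ΔL₂ = 1.71 mm = 1.71×10⁻³ m
(α₁L₁ + α₂L₂)ΔT = g
α₁L₁ + α₂L₂ = 15.2×10⁻⁶×1.379 + 1.2×10⁻⁵×2.324 = 4.88488×10⁻⁵ m/K
ΔT = 1.71×10⁻³ / 4.88488×10⁻⁵ = 35.006 K
T = 22.6 + 35.006 = 57.606 °C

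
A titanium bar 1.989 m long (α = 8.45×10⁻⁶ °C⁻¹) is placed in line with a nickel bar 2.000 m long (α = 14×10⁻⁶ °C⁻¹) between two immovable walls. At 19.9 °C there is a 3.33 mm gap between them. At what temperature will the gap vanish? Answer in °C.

Gap closes when ΔL₁ + ΔL₂ = 3.33 mm = 3.33×10⁻³ m
(α₁L₁ + α₂L₂)ΔT = g
α₁L₁ + α₂L₂ = 8.45×10⁻⁶×1.989 + 14×10⁻⁶×2.000 = 4.480705×10⁻⁵ m/K
ΔT = 3.33×10⁻³ / 4.480705×10⁻⁵ = 74.319 K
T = 19.9 + 74.319 = 94.219 °C

T = 94.2 °C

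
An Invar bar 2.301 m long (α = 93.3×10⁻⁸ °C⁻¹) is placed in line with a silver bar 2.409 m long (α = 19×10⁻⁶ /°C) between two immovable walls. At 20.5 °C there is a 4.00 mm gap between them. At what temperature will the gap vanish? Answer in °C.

α₁L₁ = 2.146833×10⁻⁶ m/K, α₂L₂ = 4.5771×10⁻⁵ m/K → total 4.7917833×10⁻⁵ m/K
ΔT = g/(α₁L₁+α₂L₂) = 4.00×10⁻³ / 4.7917833×10⁻⁵ = 83.48 K
T = 20.5 + 83.48 = 103.98 °C

T = 104 °C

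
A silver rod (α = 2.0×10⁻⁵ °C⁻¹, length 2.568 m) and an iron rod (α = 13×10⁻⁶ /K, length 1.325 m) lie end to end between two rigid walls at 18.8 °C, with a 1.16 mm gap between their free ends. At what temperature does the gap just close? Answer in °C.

Gap closes when ΔL₁ + ΔL₂ = 1.16 mm = 1.16×10⁻³ m
(α₁L₁ + α₂L₂)ΔT = g
α₁L₁ + α₂L₂ = 2.0×10⁻⁵×2.568 + 13×10⁻⁶×1.325 = 6.8585×10⁻⁵ m/K
ΔT = 1.16×10⁻³ / 6.8585×10⁻⁵ = 16.913 K
T = 18.8 + 16.913 = 35.713 °C

T = 35.7 °C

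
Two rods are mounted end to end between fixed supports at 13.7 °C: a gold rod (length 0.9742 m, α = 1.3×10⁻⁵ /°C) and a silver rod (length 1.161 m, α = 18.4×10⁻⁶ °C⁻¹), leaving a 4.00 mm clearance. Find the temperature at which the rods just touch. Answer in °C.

Gap closes when ΔL₁ + ΔL₂ = 4.00 mm = 4.00×10⁻³ m
(α₁L₁ + α₂L₂)ΔT = g
α₁L₁ + α₂L₂ = 1.3×10⁻⁵×0.9742 + 18.4×10⁻⁶×1.161 = 3.4027×10⁻⁵ m/K
ΔT = 4.00×10⁻³ / 3.4027×10⁻⁵ = 117.55 K
T = 13.7 + 117.55 = 131.25 °C

T = 131 °C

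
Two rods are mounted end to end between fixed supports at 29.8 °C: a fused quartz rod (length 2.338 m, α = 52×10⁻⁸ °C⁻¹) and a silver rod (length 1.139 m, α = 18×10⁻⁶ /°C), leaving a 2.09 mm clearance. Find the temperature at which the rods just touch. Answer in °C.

T = 126 °C

α₁L₁ = 1.21576×10⁻⁶ m/K, α₂L₂ = 2.0502×10⁻⁵ m/K → total 2.171776×10⁻⁵ m/K
ΔT = g/(α₁L₁+α₂L₂) = 2.09×10⁻³ / 2.171776×10⁻⁵ = 96.23 K
T = 29.8 + 96.23 = 126.03 °C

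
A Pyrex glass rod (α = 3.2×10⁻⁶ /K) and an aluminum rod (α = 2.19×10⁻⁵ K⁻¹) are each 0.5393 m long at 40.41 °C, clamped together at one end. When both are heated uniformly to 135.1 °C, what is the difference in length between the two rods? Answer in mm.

ΔT = 94.69 K
Pyrex glass: ΔL = 3.2×10⁻⁶ × 0.5393 m × 94.69 = 1.6341×10⁻⁴ m = 0.16341 mm
aluminum: ΔL = 2.19×10⁻⁵ × 0.5393 m × 94.69 = 1.1184×10⁻³ m = 1.1184 mm
difference = 1.1184 − 0.16341 = 0.95499 mm

0.955 mm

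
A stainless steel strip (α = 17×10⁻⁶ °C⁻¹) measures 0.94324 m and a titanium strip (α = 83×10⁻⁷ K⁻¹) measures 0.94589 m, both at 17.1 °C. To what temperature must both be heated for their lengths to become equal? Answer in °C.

T = 340.9 °C

Equal length when α₁L₁ΔT − α₂L₂ΔT = L₂ − L₁ = 2.65×10⁻³ m
α₁L₁ = 1.603508×10⁻⁵, α₂L₂ = 7.850887×10⁻⁶ → Δ(αL) = 8.184193×10⁻⁶ m/K
ΔT = 2.65×10⁻³ / 8.184193×10⁻⁶ = 323.795 K, so T = 17.1 + 323.795 = 340.895 °C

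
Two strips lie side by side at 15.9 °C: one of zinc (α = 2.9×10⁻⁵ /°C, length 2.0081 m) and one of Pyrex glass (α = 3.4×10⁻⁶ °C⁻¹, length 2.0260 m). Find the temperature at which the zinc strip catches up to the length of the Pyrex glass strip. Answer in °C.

Equal length when α₁L₁ΔT − α₂L₂ΔT = L₂ − L₁ = 1.79×10⁻² m
α₁L₁ = 5.82349×10⁻⁵, α₂L₂ = 6.8884×10⁻⁶ → Δ(αL) = 5.13465×10⁻⁵ m/K
ΔT = 1.79×10⁻² / 5.13465×10⁻⁵ = 348.612 K, so T = 15.9 + 348.612 = 364.512 °C

T = 364.5 °C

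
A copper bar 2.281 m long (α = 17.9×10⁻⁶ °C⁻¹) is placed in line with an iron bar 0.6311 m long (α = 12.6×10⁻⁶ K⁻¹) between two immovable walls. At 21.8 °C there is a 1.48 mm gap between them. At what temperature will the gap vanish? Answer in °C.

Gap closes when ΔL₁ + ΔL₂ = 1.48 mm = 1.48×10⁻³ m
(α₁L₁ + α₂L₂)ΔT = g
α₁L₁ + α₂L₂ = 17.9×10⁻⁶×2.281 + 12.6×10⁻⁶×0.6311 = 4.878176×10⁻⁵ m/K
ΔT = 1.48×10⁻³ / 4.878176×10⁻⁵ = 30.339 K
T = 21.8 + 30.339 = 52.139 °C

T = 52.1 °C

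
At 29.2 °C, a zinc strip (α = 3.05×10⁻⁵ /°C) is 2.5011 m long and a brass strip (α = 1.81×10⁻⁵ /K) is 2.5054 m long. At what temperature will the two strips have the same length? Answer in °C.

T = 168.2 °C

L₁(1 + α₁ΔT) = L₂(1 + α₂ΔT) ⇒ ΔT = (L₂ − L₁)/(α₁L₁ − α₂L₂)
L₂ − L₁ = 2.5054 − 2.5011 = 4.30×10⁻³ m
α₁L₁ − α₂L₂ = 3.05×10⁻⁵×2.5011 − 1.81×10⁻⁵×2.5054 = 3.093581×10⁻⁵ m/K
ΔT = 4.30×10⁻³ / 3.093581×10⁻⁵ = 138.997 K
T = 29.2 + 138.997 = 168.197 °C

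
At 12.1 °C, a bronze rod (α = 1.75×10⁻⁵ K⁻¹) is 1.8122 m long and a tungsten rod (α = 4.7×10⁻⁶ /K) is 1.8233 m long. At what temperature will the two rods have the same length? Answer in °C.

T = 491.7 °C

Equal length when α₁L₁ΔT − α₂L₂ΔT = L₂ − L₁ = 1.11×10⁻² m
α₁L₁ = 3.17135×10⁻⁵, α₂L₂ = 8.56951×10⁻⁶ → Δ(αL) = 2.314399×10⁻⁵ m/K
ΔT = 1.11×10⁻² / 2.314399×10⁻⁵ = 479.606 K, so T = 12.1 + 479.606 = 491.706 °C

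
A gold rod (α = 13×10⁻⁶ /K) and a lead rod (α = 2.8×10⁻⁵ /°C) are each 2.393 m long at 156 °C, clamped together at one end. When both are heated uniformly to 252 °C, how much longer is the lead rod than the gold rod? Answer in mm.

3.45 mm

ΔT = 96 K
gold: ΔL = 13×10⁻⁶ × 2.393 m × 96 = 2.9865×10⁻³ m = 2.9865 mm
lead: ΔL = 2.8×10⁻⁵ × 2.393 m × 96 = 6.4324×10⁻³ m = 6.4324 mm
difference = 6.4324 − 2.9865 = 3.4459 mm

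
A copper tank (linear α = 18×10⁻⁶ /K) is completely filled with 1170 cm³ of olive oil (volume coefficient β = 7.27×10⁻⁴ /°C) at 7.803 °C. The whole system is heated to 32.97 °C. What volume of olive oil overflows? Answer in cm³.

19.8 cm³

The tank also expands: β_container ≈ 3α = 5.4×10⁻⁵ /K
Net overflow = V₀(β_liq − 3α_cont)ΔT
β − 3α = 7.27×10⁻⁴ − 5.4×10⁻⁵ = 6.73×10⁻⁴ /K; ΔT = 25.167 K
ΔV = 1170 × 6.73×10⁻⁴ × 25.167 = 19.8 cm³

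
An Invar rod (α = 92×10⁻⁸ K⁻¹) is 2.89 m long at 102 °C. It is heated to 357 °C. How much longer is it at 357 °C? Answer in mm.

|ΔT| = |357 − 102| = 255 K
ΔL = αL₀ΔT = (92×10⁻⁸)(2.89)(255) = 6.78×10⁻⁴ m

ΔL = 0.678 mm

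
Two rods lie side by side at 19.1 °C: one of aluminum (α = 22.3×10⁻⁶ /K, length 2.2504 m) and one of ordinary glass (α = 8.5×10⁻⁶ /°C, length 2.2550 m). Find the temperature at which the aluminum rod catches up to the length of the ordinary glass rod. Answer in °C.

T = 167.4 °C

Equal length when α₁L₁ΔT − α₂L₂ΔT = L₂ − L₁ = 4.60×10⁻³ m
α₁L₁ = 5.018392×10⁻⁵, α₂L₂ = 1.91675×10⁻⁵ → Δ(αL) = 3.101642×10⁻⁵ m/K
ΔT = 4.60×10⁻³ / 3.101642×10⁻⁵ = 148.309 K, so T = 19.1 + 148.309 = 167.409 °C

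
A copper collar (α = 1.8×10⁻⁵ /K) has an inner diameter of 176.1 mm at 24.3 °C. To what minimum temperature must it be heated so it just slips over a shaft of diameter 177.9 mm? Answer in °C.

Required Δd = 177.9 − 176.1 = 1.8 mm
Δd = αd₀ΔT ⇒ ΔT = Δd/(αd₀) = 1.8 / (1.8×10⁻⁵ × 176.1) = 567.86 K
T_min = 24.3 + 567.86 = 592.16 °C

T = 592 °C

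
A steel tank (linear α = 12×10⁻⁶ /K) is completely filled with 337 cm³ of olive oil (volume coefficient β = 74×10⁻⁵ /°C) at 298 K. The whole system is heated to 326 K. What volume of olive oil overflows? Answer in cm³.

6.64 cm³

The tank also expands: β_container ≈ 3α = 3.6×10⁻⁵ /K
Net overflow = V₀(β_liq − 3α_cont)ΔT
β − 3α = 7.40×10⁻⁴ − 3.6×10⁻⁵ = 7.04×10⁻⁴ /K; ΔT = 28 K
ΔV = 337 × 7.04×10⁻⁴ × 28 = 6.64 cm³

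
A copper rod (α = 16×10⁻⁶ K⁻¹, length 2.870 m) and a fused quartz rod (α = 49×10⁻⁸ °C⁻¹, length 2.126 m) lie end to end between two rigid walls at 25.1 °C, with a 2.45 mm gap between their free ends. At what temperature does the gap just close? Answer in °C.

α₁L₁ = 4.592×10⁻⁵ m/K, α₂L₂ = 1.04174×10⁻⁶ m/K → total 4.696174×10⁻⁵ m/K
ΔT = g/(α₁L₁+α₂L₂) = 2.45×10⁻³ / 4.696174×10⁻⁵ = 52.170 K
T = 25.1 + 52.170 = 77.270 °C

T = 77.3 °C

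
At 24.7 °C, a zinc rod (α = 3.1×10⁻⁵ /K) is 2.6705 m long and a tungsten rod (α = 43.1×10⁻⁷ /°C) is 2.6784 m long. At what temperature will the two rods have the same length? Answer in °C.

T = 135.6 °C

L₁(1 + α₁ΔT) = L₂(1 + α₂ΔT) ⇒ ΔT = (L₂ − L₁)/(α₁L₁ − α₂L₂)
L₂ − L₁ = 2.6784 − 2.6705 = 7.90×10⁻³ m
α₁L₁ − α₂L₂ = 3.1×10⁻⁵×2.6705 − 43.1×10⁻⁷×2.6784 = 7.1241596×10⁻⁵ m/K
ΔT = 7.90×10⁻³ / 7.1241596×10⁻⁵ = 110.890 K
T = 24.7 + 110.890 = 135.590 °C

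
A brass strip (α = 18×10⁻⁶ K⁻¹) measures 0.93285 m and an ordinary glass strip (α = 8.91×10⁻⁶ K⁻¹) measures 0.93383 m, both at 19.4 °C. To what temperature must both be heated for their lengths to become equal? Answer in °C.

T = 135.1 °C

L₁(1 + α₁ΔT) = L₂(1 + α₂ΔT) ⇒ ΔT = (L₂ − L₁)/(α₁L₁ − α₂L₂)
L₂ − L₁ = 0.93383 − 0.93285 = 9.80×10⁻⁴ m
α₁L₁ − α₂L₂ = 18×10⁻⁶×0.93285 − 8.91×10⁻⁶×0.93383 = 8.4708747×10⁻⁶ m/K
ΔT = 9.80×10⁻⁴ / 8.4708747×10⁻⁶ = 115.691 K
T = 19.4 + 115.691 = 135.091 °C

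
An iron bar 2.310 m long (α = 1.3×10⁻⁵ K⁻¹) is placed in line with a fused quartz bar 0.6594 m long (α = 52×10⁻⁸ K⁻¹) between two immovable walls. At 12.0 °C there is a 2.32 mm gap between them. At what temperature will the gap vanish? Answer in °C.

T = 88.4 °C

Gap closes when ΔL₁ + ΔL₂ = 2.32 mm = 2.32×10⁻³ m
(α₁L₁ + α₂L₂)ΔT = g
α₁L₁ + α₂L₂ = 1.3×10⁻⁵×2.310 + 52×10⁻⁸×0.6594 = 3.0372888×10⁻⁵ m/K
ΔT = 2.32×10⁻³ / 3.0372888×10⁻⁵ = 76.384 K
T = 12.0 + 76.384 = 88.384 °C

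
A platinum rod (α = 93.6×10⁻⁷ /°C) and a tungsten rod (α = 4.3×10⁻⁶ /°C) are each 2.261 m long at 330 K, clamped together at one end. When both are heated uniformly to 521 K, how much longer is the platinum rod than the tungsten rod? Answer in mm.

2.19 mm

ΔT = 191 K
platinum: ΔL = 93.6×10⁻⁷ × 2.261 m × 191 = 4.0421×10⁻³ m = 4.0421 mm
tungsten: ΔL = 4.3×10⁻⁶ × 2.261 m × 191 = 1.8570×10⁻³ m = 1.8570 mm
difference = 4.0421 − 1.8570 = 2.1851 mm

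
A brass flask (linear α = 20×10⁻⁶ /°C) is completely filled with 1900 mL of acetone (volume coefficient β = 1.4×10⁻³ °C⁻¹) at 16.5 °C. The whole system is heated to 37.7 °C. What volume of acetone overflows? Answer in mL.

54.0 mL

The flask also expands: β_container ≈ 3α = 6.0×10⁻⁵ /K
Net overflow = V₀(β_liq − 3α_cont)ΔT
β − 3α = 1.40×10⁻³ − 6.0×10⁻⁵ = 1.34×10⁻³ /K; ΔT = 21.2 K
ΔV = 1900 × 1.34×10⁻³ × 21.2 = 54.0 mL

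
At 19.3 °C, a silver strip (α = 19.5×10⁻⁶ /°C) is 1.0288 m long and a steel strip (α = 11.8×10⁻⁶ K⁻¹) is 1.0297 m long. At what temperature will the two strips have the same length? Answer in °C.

Equal length when α₁L₁ΔT − α₂L₂ΔT = L₂ − L₁ = 9.00×10⁻⁴ m
α₁L₁ = 2.00616×10⁻⁵, α₂L₂ = 1.215046×10⁻⁵ → Δ(αL) = 7.91114×10⁻⁶ m/K
ΔT = 9.00×10⁻⁴ / 7.91114×10⁻⁶ = 113.764 K, so T = 19.3 + 113.764 = 133.064 °C

T = 133.1 °C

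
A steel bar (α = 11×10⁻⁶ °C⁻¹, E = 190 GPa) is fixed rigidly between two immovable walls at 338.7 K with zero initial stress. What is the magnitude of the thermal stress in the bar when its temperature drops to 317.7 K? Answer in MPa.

σ = 43.9 MPa

Fully constrained: the free strain ε = αΔT is blocked, so σ = Eε = EαΔT.
|ΔT| = 21.0 K
σ = 190×10⁹ × 11×10⁻⁶ × 21.0 = 4.39×10⁷ Pa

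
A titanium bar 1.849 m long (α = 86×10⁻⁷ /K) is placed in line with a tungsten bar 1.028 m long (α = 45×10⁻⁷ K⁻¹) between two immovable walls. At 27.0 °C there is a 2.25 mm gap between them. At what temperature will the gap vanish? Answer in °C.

α₁L₁ = 1.59014×10⁻⁵ m/K, α₂L₂ = 4.626×10⁻⁶ m/K → total 2.05274×10⁻⁵ m/K
ΔT = g/(α₁L₁+α₂L₂) = 2.25×10⁻³ / 2.05274×10⁻⁵ = 109.61 K
T = 27.0 + 109.61 = 136.61 °C

T = 137 °C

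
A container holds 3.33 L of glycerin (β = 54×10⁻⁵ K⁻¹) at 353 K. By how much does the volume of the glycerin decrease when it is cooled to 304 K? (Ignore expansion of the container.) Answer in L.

ΔV = 0.0881 L

|ΔT| = |304 − 353| = 49 K
ΔV = βV₀ΔT = (54×10⁻⁵)(3.33)(49) = 0.0881 L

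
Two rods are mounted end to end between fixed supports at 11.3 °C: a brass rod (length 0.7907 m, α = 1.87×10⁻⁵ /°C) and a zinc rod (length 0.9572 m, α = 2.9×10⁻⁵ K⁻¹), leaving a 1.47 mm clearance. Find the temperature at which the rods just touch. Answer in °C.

α₁L₁ = 1.478609×10⁻⁵ m/K, α₂L₂ = 2.77588×10⁻⁵ m/K → total 4.254489×10⁻⁵ m/K
ΔT = g/(α₁L₁+α₂L₂) = 1.47×10⁻³ / 4.254489×10⁻⁵ = 34.552 K
T = 11.3 + 34.552 = 45.852 °C

T = 45.9 °C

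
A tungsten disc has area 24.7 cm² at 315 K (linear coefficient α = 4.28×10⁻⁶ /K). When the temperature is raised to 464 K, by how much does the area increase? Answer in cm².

Area coefficient ≈ 2α; |ΔT| = 149 K
ΔA = 2αA₀ΔT = 2(4.28×10⁻⁶)(24.7)(149) = 0.0315 cm²

ΔA = 0.0315 cm²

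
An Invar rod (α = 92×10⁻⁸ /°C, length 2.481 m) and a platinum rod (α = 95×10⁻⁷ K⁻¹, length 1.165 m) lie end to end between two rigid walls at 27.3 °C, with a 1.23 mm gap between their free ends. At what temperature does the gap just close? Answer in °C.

α₁L₁ = 2.28252×10⁻⁶ m/K, α₂L₂ = 1.10675×10⁻⁵ m/K → total 1.335002×10⁻⁵ m/K
ΔT = g/(α₁L₁+α₂L₂) = 1.23×10⁻³ / 1.335002×10⁻⁵ = 92.13 K
T = 27.3 + 92.13 = 119.43 °C

T = 119 °C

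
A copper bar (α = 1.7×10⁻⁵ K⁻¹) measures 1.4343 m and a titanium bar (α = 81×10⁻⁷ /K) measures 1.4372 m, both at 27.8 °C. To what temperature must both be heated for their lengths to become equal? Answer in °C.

Equal length when α₁L₁ΔT − α₂L₂ΔT = L₂ − L₁ = 2.90×10⁻³ m
α₁L₁ = 2.43831×10⁻⁵, α₂L₂ = 1.164132×10⁻⁵ → Δ(αL) = 1.274178×10⁻⁵ m/K
ΔT = 2.90×10⁻³ / 1.274178×10⁻⁵ = 227.598 K, so T = 27.8 + 227.598 = 255.398 °C

T = 255.4 °C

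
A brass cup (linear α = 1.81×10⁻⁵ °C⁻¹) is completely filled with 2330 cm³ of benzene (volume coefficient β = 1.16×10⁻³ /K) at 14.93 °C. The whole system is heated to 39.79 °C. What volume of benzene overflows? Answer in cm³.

The cup also expands: β_container ≈ 3α = 5.43×10⁻⁵ /K
Net overflow = V₀(β_liq − 3α_cont)ΔT
β − 3α = 1.16×10⁻³ − 5.43×10⁻⁵ = 1.1057×10⁻³ /K; ΔT = 24.86 K
ΔV = 2330 × 1.1057×10⁻³ × 24.86 = 64.0 cm³

64.0 cm³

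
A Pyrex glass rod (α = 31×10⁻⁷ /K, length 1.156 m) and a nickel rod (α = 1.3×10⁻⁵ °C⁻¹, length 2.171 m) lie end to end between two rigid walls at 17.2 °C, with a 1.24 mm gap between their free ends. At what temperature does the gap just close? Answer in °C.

α₁L₁ = 3.5836×10⁻⁶ m/K, α₂L₂ = 2.8223×10⁻⁵ m/K → total 3.18066×10⁻⁵ m/K
ΔT = g/(α₁L₁+α₂L₂) = 1.24×10⁻³ / 3.18066×10⁻⁵ = 38.986 K
T = 17.2 + 38.986 = 56.186 °C

T = 56.2 °C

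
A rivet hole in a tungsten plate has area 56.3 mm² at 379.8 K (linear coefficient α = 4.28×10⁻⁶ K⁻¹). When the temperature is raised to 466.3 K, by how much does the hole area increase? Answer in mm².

ΔA = 0.0417 mm²

Area coefficient ≈ 2α; |ΔT| = 86.5 K
ΔA = 2αA₀ΔT = 2(4.28×10⁻⁶)(56.3)(86.5) = 0.0417 mm²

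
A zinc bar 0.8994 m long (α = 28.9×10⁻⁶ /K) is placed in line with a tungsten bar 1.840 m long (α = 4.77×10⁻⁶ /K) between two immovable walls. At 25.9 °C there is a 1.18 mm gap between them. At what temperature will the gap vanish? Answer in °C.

T = 59.8 °C

α₁L₁ = 2.599266×10⁻⁵ m/K, α₂L₂ = 8.7768×10⁻⁶ m/K → total 3.476946×10⁻⁵ m/K
ΔT = g/(α₁L₁+α₂L₂) = 1.18×10⁻³ / 3.476946×10⁻⁵ = 33.938 K
T = 25.9 + 33.938 = 59.838 °C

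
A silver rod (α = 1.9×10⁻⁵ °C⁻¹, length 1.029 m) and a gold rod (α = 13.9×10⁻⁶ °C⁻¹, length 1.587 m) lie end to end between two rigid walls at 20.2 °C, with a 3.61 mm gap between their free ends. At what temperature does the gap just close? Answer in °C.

α₁L₁ = 1.9551×10⁻⁵ m/K, α₂L₂ = 2.20593×10⁻⁵ m/K → total 4.16103×10⁻⁵ m/K
ΔT = g/(α₁L₁+α₂L₂) = 3.61×10⁻³ / 4.16103×10⁻⁵ = 86.76 K
T = 20.2 + 86.76 = 106.96 °C

T = 107 °C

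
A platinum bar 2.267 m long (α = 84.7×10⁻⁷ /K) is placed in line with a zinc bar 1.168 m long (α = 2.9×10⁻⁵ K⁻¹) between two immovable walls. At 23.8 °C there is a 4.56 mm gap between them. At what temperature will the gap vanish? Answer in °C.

Gap closes when ΔL₁ + ΔL₂ = 4.56 mm = 4.56×10⁻³ m
(α₁L₁ + α₂L₂)ΔT = g
α₁L₁ + α₂L₂ = 84.7×10⁻⁷×2.267 + 2.9×10⁻⁵×1.168 = 5.307349×10⁻⁵ m/K
ΔT = 4.56×10⁻³ / 5.307349×10⁻⁵ = 85.92 K
T = 23.8 + 85.92 = 109.72 °C

T = 110 °C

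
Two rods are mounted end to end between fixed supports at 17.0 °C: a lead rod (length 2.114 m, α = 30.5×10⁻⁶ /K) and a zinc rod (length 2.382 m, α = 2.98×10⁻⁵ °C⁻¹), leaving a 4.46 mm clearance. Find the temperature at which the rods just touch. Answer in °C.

α₁L₁ = 6.4477×10⁻⁵ m/K, α₂L₂ = 7.09836×10⁻⁵ m/K → total 1.354606×10⁻⁴ m/K
ΔT = g/(α₁L₁+α₂L₂) = 4.46×10⁻³ / 1.354606×10⁻⁴ = 32.925 K
T = 17.0 + 32.925 = 49.925 °C

T = 49.9 °C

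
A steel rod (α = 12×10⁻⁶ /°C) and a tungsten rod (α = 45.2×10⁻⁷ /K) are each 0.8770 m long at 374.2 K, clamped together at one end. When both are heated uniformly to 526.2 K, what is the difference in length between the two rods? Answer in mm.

0.997 mm

ΔT = 152.0 K
steel: ΔL = 12×10⁻⁶ × 0.8770 m × 152.0 = 1.5996×10⁻³ m = 1.5996 mm
tungsten: ΔL = 45.2×10⁻⁷ × 0.8770 m × 152.0 = 6.0253×10⁻⁴ m = 0.60253 mm
difference = 1.5996 − 0.60253 = 0.99707 mm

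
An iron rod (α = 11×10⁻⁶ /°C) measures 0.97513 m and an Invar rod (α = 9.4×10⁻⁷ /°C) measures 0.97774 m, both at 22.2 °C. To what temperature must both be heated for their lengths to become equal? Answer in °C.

L₁(1 + α₁ΔT) = L₂(1 + α₂ΔT) ⇒ ΔT = (L₂ − L₁)/(α₁L₁ − α₂L₂)
L₂ − L₁ = 0.97774 − 0.97513 = 2.61×10⁻³ m
α₁L₁ − α₂L₂ = 11×10⁻⁶×0.97513 − 9.4×10⁻⁷×0.97774 = 9.8073544×10⁻⁶ m/K
ΔT = 2.61×10⁻³ / 9.8073544×10⁻⁶ = 266.127 K
T = 22.2 + 266.127 = 288.327 °C

T = 288.3 °C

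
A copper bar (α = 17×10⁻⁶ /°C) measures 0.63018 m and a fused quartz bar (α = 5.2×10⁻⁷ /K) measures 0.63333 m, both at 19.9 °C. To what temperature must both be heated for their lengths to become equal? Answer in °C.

T = 323.3 °C

Equal length when α₁L₁ΔT − α₂L₂ΔT = L₂ − L₁ = 3.15×10⁻³ m
α₁L₁ = 1.071306×10⁻⁵, α₂L₂ = 3.293316×10⁻⁷ → Δ(αL) = 1.03837284×10⁻⁵ m/K
ΔT = 3.15×10⁻³ / 1.03837284×10⁻⁵ = 303.359 K, so T = 19.9 + 303.359 = 323.259 °C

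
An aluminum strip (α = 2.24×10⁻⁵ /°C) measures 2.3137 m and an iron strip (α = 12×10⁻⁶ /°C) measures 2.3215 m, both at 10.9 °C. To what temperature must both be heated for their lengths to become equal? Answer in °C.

L₁(1 + α₁ΔT) = L₂(1 + α₂ΔT) ⇒ ΔT = (L₂ − L₁)/(α₁L₁ − α₂L₂)
L₂ − L₁ = 2.3215 − 2.3137 = 7.80×10⁻³ m
α₁L₁ − α₂L₂ = 2.24×10⁻⁵×2.3137 − 12×10⁻⁶×2.3215 = 2.396888×10⁻⁵ m/K
ΔT = 7.80×10⁻³ / 2.396888×10⁻⁵ = 325.422 K
T = 10.9 + 325.422 = 336.322 °C

T = 336.3 °C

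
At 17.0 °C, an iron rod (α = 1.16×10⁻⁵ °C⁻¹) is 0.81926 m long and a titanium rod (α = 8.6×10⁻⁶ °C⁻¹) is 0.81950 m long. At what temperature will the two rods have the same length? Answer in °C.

Equal length when α₁L₁ΔT − α₂L₂ΔT = L₂ − L₁ = 2.40×10⁻⁴ m
α₁L₁ = 9.503416×10⁻⁶, α₂L₂ = 7.0477×10⁻⁶ → Δ(αL) = 2.455716×10⁻⁶ m/K
ΔT = 2.40×10⁻⁴ / 2.455716×10⁻⁶ = 97.731 K, so T = 17.0 + 97.731 = 114.731 °C

T = 114.7 °C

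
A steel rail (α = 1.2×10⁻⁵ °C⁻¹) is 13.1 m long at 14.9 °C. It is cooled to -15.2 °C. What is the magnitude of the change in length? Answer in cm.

|ΔT| = |-15.2 − 14.9| = 30.1 K
ΔL = αL₀ΔT = (1.2×10⁻⁵)(13.1)(30.1) = 4.73×10⁻³ m

ΔL = 0.473 cm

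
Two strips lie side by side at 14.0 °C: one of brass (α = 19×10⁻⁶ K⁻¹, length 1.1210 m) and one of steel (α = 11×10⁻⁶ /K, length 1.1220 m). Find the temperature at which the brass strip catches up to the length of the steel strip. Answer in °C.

L₁(1 + α₁ΔT) = L₂(1 + α₂ΔT) ⇒ ΔT = (L₂ − L₁)/(α₁L₁ − α₂L₂)
L₂ − L₁ = 1.1220 − 1.1210 = 1.00×10⁻³ m
α₁L₁ − α₂L₂ = 19×10⁻⁶×1.1210 − 11×10⁻⁶×1.1220 = 8.957×10⁻⁶ m/K
ΔT = 1.00×10⁻³ / 8.957×10⁻⁶ = 111.645 K
T = 14.0 + 111.645 = 125.645 °C

T = 125.6 °C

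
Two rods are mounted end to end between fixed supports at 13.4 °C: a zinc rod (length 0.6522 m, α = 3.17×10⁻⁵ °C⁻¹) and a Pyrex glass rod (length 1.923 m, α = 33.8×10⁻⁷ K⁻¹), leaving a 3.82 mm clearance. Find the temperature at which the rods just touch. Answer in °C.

α₁L₁ = 2.067474×10⁻⁵ m/K, α₂L₂ = 6.49974×10⁻⁶ m/K → total 2.717448×10⁻⁵ m/K
ΔT = g/(α₁L₁+α₂L₂) = 3.82×10⁻³ / 2.717448×10⁻⁵ = 140.57 K
T = 13.4 + 140.57 = 153.97 °C

T = 154 °C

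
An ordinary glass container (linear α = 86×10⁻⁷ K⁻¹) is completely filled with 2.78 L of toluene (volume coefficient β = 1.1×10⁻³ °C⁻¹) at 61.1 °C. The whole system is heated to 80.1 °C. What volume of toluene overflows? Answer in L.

The container also expands: β_container ≈ 3α = 2.58×10⁻⁵ /K
Net overflow = V₀(β_liq − 3α_cont)ΔT
β − 3α = 1.10×10⁻³ − 2.58×10⁻⁵ = 1.0742×10⁻³ /K; ΔT = 19.0 K
ΔV = 2.78 × 1.0742×10⁻³ × 19.0 = 0.0567 L

0.0567 L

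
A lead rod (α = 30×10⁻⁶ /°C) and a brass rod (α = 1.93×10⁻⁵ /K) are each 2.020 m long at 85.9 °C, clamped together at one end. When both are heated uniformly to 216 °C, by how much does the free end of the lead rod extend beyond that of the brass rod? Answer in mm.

2.81 mm

ΔT = 130.1 K
lead: ΔL = 30×10⁻⁶ × 2.020 m × 130.1 = 7.8841×10⁻³ m = 7.8841 mm
brass: ΔL = 1.93×10⁻⁵ × 2.020 m × 130.1 = 5.0721×10⁻³ m = 5.0721 mm
difference = 7.8841 − 5.0721 = 2.8120 mm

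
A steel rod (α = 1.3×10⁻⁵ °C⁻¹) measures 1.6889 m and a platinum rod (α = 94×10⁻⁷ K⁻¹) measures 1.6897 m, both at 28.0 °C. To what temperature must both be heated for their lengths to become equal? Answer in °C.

T = 159.7 °C

L₁(1 + α₁ΔT) = L₂(1 + α₂ΔT) ⇒ ΔT = (L₂ − L₁)/(α₁L₁ − α₂L₂)
L₂ − L₁ = 1.6897 − 1.6889 = 8.00×10⁻⁴ m
α₁L₁ − α₂L₂ = 1.3×10⁻⁵×1.6889 − 94×10⁻⁷×1.6897 = 6.07252×10⁻⁶ m/K
ΔT = 8.00×10⁻⁴ / 6.07252×10⁻⁶ = 131.741 K
T = 28.0 + 131.741 = 159.741 °C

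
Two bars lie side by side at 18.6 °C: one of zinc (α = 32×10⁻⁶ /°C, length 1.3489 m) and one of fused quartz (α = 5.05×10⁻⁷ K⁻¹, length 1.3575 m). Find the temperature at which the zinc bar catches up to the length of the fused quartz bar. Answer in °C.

L₁(1 + α₁ΔT) = L₂(1 + α₂ΔT) ⇒ ΔT = (L₂ − L₁)/(α₁L₁ − α₂L₂)
L₂ − L₁ = 1.3575 − 1.3489 = 8.60×10⁻³ m
α₁L₁ − α₂L₂ = 32×10⁻⁶×1.3489 − 5.05×10⁻⁷×1.3575 = 4.24792625×10⁻⁵ m/K
ΔT = 8.60×10⁻³ / 4.24792625×10⁻⁵ = 202.452 K
T = 18.6 + 202.452 = 221.052 °C

T = 221.1 °C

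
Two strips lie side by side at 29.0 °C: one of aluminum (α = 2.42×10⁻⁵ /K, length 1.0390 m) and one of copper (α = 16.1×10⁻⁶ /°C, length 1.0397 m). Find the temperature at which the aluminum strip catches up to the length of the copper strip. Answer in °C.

T = 112.3 °C

Equal length when α₁L₁ΔT − α₂L₂ΔT = L₂ − L₁ = 7.00×10⁻⁴ m
α₁L₁ = 2.51438×10⁻⁵, α₂L₂ = 1.673917×10⁻⁵ → Δ(αL) = 8.40463×10⁻⁶ m/K
ΔT = 7.00×10⁻⁴ / 8.40463×10⁻⁶ = 83.287 K, so T = 29.0 + 83.287 = 112.287 °C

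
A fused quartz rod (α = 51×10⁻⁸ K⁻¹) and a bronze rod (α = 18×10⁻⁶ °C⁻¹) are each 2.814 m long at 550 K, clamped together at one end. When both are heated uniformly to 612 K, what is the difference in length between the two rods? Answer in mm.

3.05 mm

ΔT = 62 K
fused quartz: ΔL = 51×10⁻⁸ × 2.814 m × 62 = 8.8979×10⁻⁵ m = 0.088979 mm
bronze: ΔL = 18×10⁻⁶ × 2.814 m × 62 = 3.1404×10⁻³ m = 3.1404 mm
difference = 3.1404 − 0.088979 = 3.051421 mm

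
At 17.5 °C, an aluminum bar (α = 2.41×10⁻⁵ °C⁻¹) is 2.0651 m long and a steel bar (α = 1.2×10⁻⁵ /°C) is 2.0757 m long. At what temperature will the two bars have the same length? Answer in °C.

L₁(1 + α₁ΔT) = L₂(1 + α₂ΔT) ⇒ ΔT = (L₂ − L₁)/(α₁L₁ − α₂L₂)
L₂ − L₁ = 2.0757 − 2.0651 = 1.06×10⁻² m
α₁L₁ − α₂L₂ = 2.41×10⁻⁵×2.0651 − 1.2×10⁻⁵×2.0757 = 2.486051×10⁻⁵ m/K
ΔT = 1.06×10⁻² / 2.486051×10⁻⁵ = 426.379 K
T = 17.5 + 426.379 = 443.879 °C

T = 443.9 °C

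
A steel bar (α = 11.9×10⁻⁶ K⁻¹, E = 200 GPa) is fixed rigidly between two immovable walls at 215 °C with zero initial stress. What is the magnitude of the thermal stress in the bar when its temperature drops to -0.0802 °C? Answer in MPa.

Fully constrained: the free strain ε = αΔT is blocked, so σ = Eε = EαΔT.
|ΔT| = 215.0802 K
σ = 200×10⁹ × 11.9×10⁻⁶ × 215.0802 = 5.12×10⁸ Pa

σ = 512 MPa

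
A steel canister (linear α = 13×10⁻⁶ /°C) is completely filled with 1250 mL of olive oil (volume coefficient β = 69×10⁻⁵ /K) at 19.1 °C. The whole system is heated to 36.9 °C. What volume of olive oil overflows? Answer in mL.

The canister also expands: β_container ≈ 3α = 3.9×10⁻⁵ /K
Net overflow = V₀(β_liq − 3α_cont)ΔT
β − 3α = 6.90×10⁻⁴ − 3.9×10⁻⁵ = 6.51×10⁻⁴ /K; ΔT = 17.8 K
ΔV = 1250 × 6.51×10⁻⁴ × 17.8 = 14.5 mL

14.5 mL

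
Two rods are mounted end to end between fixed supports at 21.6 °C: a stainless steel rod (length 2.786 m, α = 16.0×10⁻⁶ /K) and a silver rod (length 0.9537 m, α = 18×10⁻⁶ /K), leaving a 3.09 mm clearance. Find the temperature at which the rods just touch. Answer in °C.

α₁L₁ = 4.4576×10⁻⁵ m/K, α₂L₂ = 1.71666×10⁻⁵ m/K → total 6.17426×10⁻⁵ m/K
ΔT = g/(α₁L₁+α₂L₂) = 3.09×10⁻³ / 6.17426×10⁻⁵ = 50.046 K
T = 21.6 + 50.046 = 71.646 °C

T = 71.6 °C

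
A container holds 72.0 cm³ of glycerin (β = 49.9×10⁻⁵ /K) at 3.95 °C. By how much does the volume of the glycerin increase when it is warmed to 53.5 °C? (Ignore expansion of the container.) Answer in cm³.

ΔV = 1.78 cm³

|ΔT| = |53.5 − 3.95| = 49.55 K
ΔV = βV₀ΔT = (49.9×10⁻⁵)(72.0)(49.55) = 1.78 cm³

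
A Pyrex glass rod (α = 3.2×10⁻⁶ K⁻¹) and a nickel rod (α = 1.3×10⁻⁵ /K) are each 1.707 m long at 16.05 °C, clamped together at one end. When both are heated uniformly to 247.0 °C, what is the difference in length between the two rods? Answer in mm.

ΔT = 230.95 K
Pyrex glass: ΔL = 3.2×10⁻⁶ × 1.707 m × 230.95 = 1.2615×10⁻³ m = 1.2615 mm
nickel: ΔL = 1.3×10⁻⁵ × 1.707 m × 230.95 = 5.1250×10⁻³ m = 5.1250 mm
difference = 5.1250 − 1.2615 = 3.8635 mm

3.86 mm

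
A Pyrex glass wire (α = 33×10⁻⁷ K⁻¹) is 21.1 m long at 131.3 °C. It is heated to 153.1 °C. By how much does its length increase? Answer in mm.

ΔL = 1.52 mm

|ΔT| = |153.1 − 131.3| = 21.8 K
ΔL = αL₀ΔT = (33×10⁻⁷)(21.1)(21.8) = 1.52×10⁻³ m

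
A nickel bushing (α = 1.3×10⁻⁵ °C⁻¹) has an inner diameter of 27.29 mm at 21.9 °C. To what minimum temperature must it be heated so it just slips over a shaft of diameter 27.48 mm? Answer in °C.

T = 557 °C

Required Δd = 27.48 − 27.29 = 0.19 mm
Δd = αd₀ΔT ⇒ ΔT = Δd/(αd₀) = 0.19 / (1.3×10⁻⁵ × 27.29) = 535.56 K
T_min = 21.9 + 535.56 = 557.46 °C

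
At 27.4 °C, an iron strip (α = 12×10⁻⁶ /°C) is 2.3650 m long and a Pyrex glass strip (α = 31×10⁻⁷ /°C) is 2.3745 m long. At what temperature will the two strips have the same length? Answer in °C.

Equal length when α₁L₁ΔT − α₂L₂ΔT = L₂ − L₁ = 9.50×10⁻³ m
α₁L₁ = 2.838×10⁻⁵, α₂L₂ = 7.36095×10⁻⁶ → Δ(αL) = 2.101905×10⁻⁵ m/K
ΔT = 9.50×10⁻³ / 2.101905×10⁻⁵ = 451.971 K, so T = 27.4 + 451.971 = 479.371 °C

T = 479.4 °C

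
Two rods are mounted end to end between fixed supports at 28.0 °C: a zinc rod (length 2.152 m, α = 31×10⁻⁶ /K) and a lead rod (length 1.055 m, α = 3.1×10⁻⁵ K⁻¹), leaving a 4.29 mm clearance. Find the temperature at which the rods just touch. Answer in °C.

Gap closes when ΔL₁ + ΔL₂ = 4.29 mm = 4.29×10⁻³ m
(α₁L₁ + α₂L₂)ΔT = g
α₁L₁ + α₂L₂ = 31×10⁻⁶×2.152 + 3.1×10⁻⁵×1.055 = 9.9417×10⁻⁵ m/K
ΔT = 4.29×10⁻³ / 9.9417×10⁻⁵ = 43.152 K
T = 28.0 + 43.152 = 71.152 °C

T = 71.2 °C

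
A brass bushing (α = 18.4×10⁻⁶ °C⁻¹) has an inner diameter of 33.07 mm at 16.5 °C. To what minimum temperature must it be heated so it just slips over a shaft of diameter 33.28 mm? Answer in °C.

T = 362 °C

Required Δd = 33.28 − 33.07 = 0.21 mm
Δd = αd₀ΔT ⇒ ΔT = Δd/(αd₀) = 0.21 / (18.4×10⁻⁶ × 33.07) = 345.12 K
T_min = 16.5 + 345.12 = 361.62 °C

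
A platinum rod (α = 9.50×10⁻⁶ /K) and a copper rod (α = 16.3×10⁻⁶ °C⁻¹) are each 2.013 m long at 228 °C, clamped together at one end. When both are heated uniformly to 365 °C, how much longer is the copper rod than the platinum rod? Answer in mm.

ΔT = 137 K
platinum: ΔL = 9.50×10⁻⁶ × 2.013 m × 137 = 2.6199×10⁻³ m = 2.6199 mm
copper: ΔL = 16.3×10⁻⁶ × 2.013 m × 137 = 4.4952×10⁻³ m = 4.4952 mm
difference = 4.4952 − 2.6199 = 1.8753 mm

1.88 mm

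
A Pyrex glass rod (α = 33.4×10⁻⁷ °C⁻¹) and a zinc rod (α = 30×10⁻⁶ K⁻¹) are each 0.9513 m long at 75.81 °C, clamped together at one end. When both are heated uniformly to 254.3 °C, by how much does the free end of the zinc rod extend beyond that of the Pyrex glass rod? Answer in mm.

ΔT = 178.49 K
Pyrex glass: ΔL = 33.4×10⁻⁷ × 0.9513 m × 178.49 = 5.6712×10⁻⁴ m = 0.56712 mm
zinc: ΔL = 30×10⁻⁶ × 0.9513 m × 178.49 = 5.0939×10⁻³ m = 5.0939 mm
difference = 5.0939 − 0.56712 = 4.52678 mm

4.53 mm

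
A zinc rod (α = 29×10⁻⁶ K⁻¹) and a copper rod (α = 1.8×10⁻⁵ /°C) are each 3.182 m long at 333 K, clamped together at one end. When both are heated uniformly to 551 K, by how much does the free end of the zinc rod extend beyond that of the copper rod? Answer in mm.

7.63 mm

ΔT = 218 K
zinc: ΔL = 29×10⁻⁶ × 3.182 m × 218 = 2.0117×10⁻² m = 20.117 mm
copper: ΔL = 1.8×10⁻⁵ × 3.182 m × 218 = 1.2486×10⁻² m = 12.486 mm
difference = 20.117 − 12.486 = 7.631 mm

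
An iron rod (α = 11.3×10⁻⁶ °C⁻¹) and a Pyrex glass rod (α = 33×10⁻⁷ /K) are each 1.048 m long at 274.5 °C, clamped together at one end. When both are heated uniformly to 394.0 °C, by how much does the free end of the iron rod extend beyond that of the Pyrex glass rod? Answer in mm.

ΔT = 119.5 K
iron: ΔL = 11.3×10⁻⁶ × 1.048 m × 119.5 = 1.4152×10⁻³ m = 1.4152 mm
Pyrex glass: ΔL = 33×10⁻⁷ × 1.048 m × 119.5 = 4.1328×10⁻⁴ m = 0.41328 mm
difference = 1.4152 − 0.41328 = 1.00192 mm

1.00 mm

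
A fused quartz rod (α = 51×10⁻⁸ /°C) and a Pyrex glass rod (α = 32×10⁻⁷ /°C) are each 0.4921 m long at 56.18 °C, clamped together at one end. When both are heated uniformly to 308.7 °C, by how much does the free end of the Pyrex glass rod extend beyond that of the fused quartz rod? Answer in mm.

0.334 mm

ΔT = 252.52 K
fused quartz: ΔL = 51×10⁻⁸ × 0.4921 m × 252.52 = 6.3375×10⁻⁵ m = 0.063375 mm
Pyrex glass: ΔL = 32×10⁻⁷ × 0.4921 m × 252.52 = 3.9765×10⁻⁴ m = 0.39765 mm
difference = 0.39765 − 0.063375 = 0.334275 mm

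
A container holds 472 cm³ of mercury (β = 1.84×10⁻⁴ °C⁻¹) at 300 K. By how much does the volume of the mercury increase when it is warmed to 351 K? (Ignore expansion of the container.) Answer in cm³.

|ΔT| = |351 − 300| = 51 K
ΔV = βV₀ΔT = (1.84×10⁻⁴)(472)(51) = 4.43 cm³

ΔV = 4.43 cm³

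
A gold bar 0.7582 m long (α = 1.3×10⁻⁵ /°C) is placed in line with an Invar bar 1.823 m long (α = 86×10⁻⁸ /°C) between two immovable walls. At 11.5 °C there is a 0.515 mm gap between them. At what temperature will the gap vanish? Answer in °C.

T = 56.6 °C

α₁L₁ = 9.8566×10⁻⁶ m/K, α₂L₂ = 1.56778×10⁻⁶ m/K → total 1.142438×10⁻⁵ m/K
ΔT = g/(α₁L₁+α₂L₂) = 5.15×10⁻⁴ / 1.142438×10⁻⁵ = 45.079 K
T = 11.5 + 45.079 = 56.579 °C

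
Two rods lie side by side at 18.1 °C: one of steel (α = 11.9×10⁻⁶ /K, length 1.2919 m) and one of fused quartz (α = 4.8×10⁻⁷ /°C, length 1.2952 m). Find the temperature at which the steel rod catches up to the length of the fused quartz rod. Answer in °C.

T = 241.8 °C

L₁(1 + α₁ΔT) = L₂(1 + α₂ΔT) ⇒ ΔT = (L₂ − L₁)/(α₁L₁ − α₂L₂)
L₂ − L₁ = 1.2952 − 1.2919 = 3.30×10⁻³ m
α₁L₁ − α₂L₂ = 11.9×10⁻⁶×1.2919 − 4.8×10⁻⁷×1.2952 = 1.4751914×10⁻⁵ m/K
ΔT = 3.30×10⁻³ / 1.4751914×10⁻⁵ = 223.700 K
T = 18.1 + 223.700 = 241.800 °C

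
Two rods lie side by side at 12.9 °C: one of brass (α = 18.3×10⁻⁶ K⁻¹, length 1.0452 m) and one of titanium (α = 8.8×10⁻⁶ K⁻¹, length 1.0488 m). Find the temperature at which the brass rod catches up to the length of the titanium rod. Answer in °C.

L₁(1 + α₁ΔT) = L₂(1 + α₂ΔT) ⇒ ΔT = (L₂ − L₁)/(α₁L₁ − α₂L₂)
L₂ − L₁ = 1.0488 − 1.0452 = 3.60×10⁻³ m
α₁L₁ − α₂L₂ = 18.3×10⁻⁶×1.0452 − 8.8×10⁻⁶×1.0488 = 9.89772×10⁻⁶ m/K
ΔT = 3.60×10⁻³ / 9.89772×10⁻⁶ = 363.720 K
T = 12.9 + 363.720 = 376.620 °C

T = 376.6 °C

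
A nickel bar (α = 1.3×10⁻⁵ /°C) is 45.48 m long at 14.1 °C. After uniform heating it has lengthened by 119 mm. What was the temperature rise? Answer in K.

ΔL = αL₀ΔT ⇒ ΔT = ΔL / (αL₀)
ΔT = 119×10⁻³ m / (1.3×10⁻⁵ × 45.48 m) = 201.27 K

ΔT = 201 K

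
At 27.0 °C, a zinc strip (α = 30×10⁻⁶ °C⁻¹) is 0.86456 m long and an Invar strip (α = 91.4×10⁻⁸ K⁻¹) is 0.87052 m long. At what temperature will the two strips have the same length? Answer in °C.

Equal length when α₁L₁ΔT − α₂L₂ΔT = L₂ − L₁ = 5.96×10⁻³ m
α₁L₁ = 2.59368×10⁻⁵, α₂L₂ = 7.9565528×10⁻⁷ → Δ(αL) = 2.514114472×10⁻⁵ m/K
ΔT = 5.96×10⁻³ / 2.514114472×10⁻⁵ = 237.062 K, so T = 27.0 + 237.062 = 264.062 °C

T = 264.1 °C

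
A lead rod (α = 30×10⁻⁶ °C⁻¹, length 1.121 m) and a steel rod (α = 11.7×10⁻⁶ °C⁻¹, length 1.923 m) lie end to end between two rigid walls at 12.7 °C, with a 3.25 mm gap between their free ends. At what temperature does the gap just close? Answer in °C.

Gap closes when ΔL₁ + ΔL₂ = 3.25 mm = 3.25×10⁻³ m
(α₁L₁ + α₂L₂)ΔT = g
α₁L₁ + α₂L₂ = 30×10⁻⁶×1.121 + 11.7×10⁻⁶×1.923 = 5.61291×10⁻⁵ m/K
ΔT = 3.25×10⁻³ / 5.61291×10⁻⁵ = 57.902 K
T = 12.7 + 57.902 = 70.602 °C

T = 70.6 °C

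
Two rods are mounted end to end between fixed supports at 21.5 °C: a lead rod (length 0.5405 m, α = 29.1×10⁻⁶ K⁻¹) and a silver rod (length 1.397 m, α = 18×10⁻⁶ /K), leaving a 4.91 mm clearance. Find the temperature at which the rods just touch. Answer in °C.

T = 142 °C

α₁L₁ = 1.572855×10⁻⁵ m/K, α₂L₂ = 2.5146×10⁻⁵ m/K → total 4.087455×10⁻⁵ m/K
ΔT = g/(α₁L₁+α₂L₂) = 4.91×10⁻³ / 4.087455×10⁻⁵ = 120.12 K
T = 21.5 + 120.12 = 141.62 °C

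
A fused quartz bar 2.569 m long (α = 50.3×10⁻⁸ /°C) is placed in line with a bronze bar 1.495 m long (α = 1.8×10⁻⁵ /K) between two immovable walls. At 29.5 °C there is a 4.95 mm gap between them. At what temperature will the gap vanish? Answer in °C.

T = 205 °C

α₁L₁ = 1.292207×10⁻⁶ m/K, α₂L₂ = 2.691×10⁻⁵ m/K → total 2.8202207×10⁻⁵ m/K
ΔT = g/(α₁L₁+α₂L₂) = 4.95×10⁻³ / 2.8202207×10⁻⁵ = 175.52 K
T = 29.5 + 175.52 = 205.02 °C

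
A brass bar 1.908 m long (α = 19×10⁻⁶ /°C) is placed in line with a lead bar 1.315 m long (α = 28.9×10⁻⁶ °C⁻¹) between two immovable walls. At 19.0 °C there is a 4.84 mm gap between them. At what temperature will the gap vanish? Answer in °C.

Gap closes when ΔL₁ + ΔL₂ = 4.84 mm = 4.84×10⁻³ m
(α₁L₁ + α₂L₂)ΔT = g
α₁L₁ + α₂L₂ = 19×10⁻⁶×1.908 + 28.9×10⁻⁶×1.315 = 7.42555×10⁻⁵ m/K
ΔT = 4.84×10⁻³ / 7.42555×10⁻⁵ = 65.180 K
T = 19.0 + 65.180 = 84.180 °C

T = 84.2 °C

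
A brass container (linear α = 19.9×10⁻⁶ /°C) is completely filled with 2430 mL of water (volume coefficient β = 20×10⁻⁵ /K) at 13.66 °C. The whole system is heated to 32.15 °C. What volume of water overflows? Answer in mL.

6.30 mL

The container also expands: β_container ≈ 3α = 5.97×10⁻⁵ /K
Net overflow = V₀(β_liq − 3α_cont)ΔT
β − 3α = 2.00×10⁻⁴ − 5.97×10⁻⁵ = 1.403×10⁻⁴ /K; ΔT = 18.49 K
ΔV = 2430 × 1.403×10⁻⁴ × 18.49 = 6.30 mL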